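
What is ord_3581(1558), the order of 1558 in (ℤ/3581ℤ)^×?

The order of 1558 must divide p − 1 = 3580 = 2^2 · 5 · 179.
Divisors: 1, 2, 4, 5, 10, 20, 179, 358, 716, 895, 1790, 3580.
Check each in increasing order: 1558^1 ≡ 1558;  1558^2 ≡ 3027;  1558^4 ≡ 2531;  1558^5 ≡ 617;  1558^10 ≡ 1103;  1558^20 ≡ 2650;  1558^179 ≡ 234;  1558^358 ≡ 1041;  1558^716 ≡ 2219;  1558^895 ≡ 1.
Smallest exponent giving 1 is 895.

895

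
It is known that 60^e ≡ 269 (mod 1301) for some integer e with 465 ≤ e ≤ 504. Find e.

466

Compute 60^465 mod 1301 = 243, then multiply by 60 repeatedly:
  60^465=243  60^466=269
Found 269 at exponent 466.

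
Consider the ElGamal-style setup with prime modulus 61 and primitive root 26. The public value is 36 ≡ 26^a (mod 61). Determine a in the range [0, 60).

34

Baby-step giant-step with m = ceil(sqrt(60)) = 8.
Baby table (26^j mod 61 for j=0..7):
  0:1  1:26  2:5  3:8  4:25  5:40  6:3  7:17
Giant step factor: 26^(-8) ≡ 57 (mod 61).
Scan 36·57^i mod 61 for i = 0, 1, …:
  i=0: 36   i=1: 39   i=2: 27   i=3: 14
  i=4: 5
Match at i=4, j=2: a = 4·8 + 2 = 34.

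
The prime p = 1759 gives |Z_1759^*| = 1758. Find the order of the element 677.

1758

The order of 677 must divide p − 1 = 1758 = 2 · 3 · 293.
Divisors: 1, 2, 3, 6, 293, 586, 879, 1758.
Check each in increasing order: 677^1 ≡ 677;  677^2 ≡ 989;  677^3 ≡ 1133;  677^6 ≡ 1378;  677^293 ≡ 509;  677^586 ≡ 508;  677^879 ≡ 1758;  677^1758 ≡ 1.
Smallest exponent giving 1 is 1758.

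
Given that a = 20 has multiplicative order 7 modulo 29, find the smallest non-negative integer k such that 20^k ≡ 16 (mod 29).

Successive powers of 20 modulo 29:
  20^0=1  20^1=20  20^2=23  20^3=25  20^4=7  20^5=24
  20^6=16
So 20^6 ≡ 16 (mod 29), giving k = 6.

6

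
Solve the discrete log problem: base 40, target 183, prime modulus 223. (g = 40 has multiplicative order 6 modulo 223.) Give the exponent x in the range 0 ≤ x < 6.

Successive powers of 40 modulo 223:
  40^0=1  40^1=40  40^2=39  40^3=222  40^4=183
So 40^4 ≡ 183 (mod 223), giving x = 4.

4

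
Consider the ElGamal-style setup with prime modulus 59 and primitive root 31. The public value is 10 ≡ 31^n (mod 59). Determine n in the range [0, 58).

25

Baby-step giant-step with m = ceil(sqrt(58)) = 8.
Baby table (31^j mod 59 for j=0..7):
  0:1  1:31  2:17  3:55  4:53  5:50  6:16  7:24
Giant step factor: 31^(-8) ≡ 41 (mod 59).
Scan 10·41^i mod 59 for i = 0, 1, …:
  i=0: 10   i=1: 56   i=2: 54   i=3: 31
Match at i=3, j=1: n = 3·8 + 1 = 25.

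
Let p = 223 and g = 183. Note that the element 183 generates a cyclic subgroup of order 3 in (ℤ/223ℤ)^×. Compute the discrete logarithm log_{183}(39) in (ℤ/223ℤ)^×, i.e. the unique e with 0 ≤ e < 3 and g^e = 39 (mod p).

2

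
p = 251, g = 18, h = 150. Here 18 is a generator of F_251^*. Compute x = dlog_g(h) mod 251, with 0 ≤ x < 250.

Baby-step giant-step with m = ceil(sqrt(250)) = 16.
Baby table (18^j mod 251 for j=0..15):
  0:1  1:18  2:73  3:59  4:58  5:40  6:218  7:159
  8:101  9:61  10:94  11:186  12:85  13:24  14:181  15:246
Giant step factor: 18^(-16) ≡ 198 (mod 251).
Scan 150·198^i mod 251 for i = 0, 1, …:
  i=0: 150   i=1: 82   i=2: 172   i=3: 171
  i=4: 224   i=5: 176   i=6: 210   i=7: 165
  i=8: 40
Match at i=8, j=5: x = 8·16 + 5 = 133.

133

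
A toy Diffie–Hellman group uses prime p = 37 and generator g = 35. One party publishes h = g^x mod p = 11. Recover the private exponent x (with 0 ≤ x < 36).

Successive powers of 35 modulo 37:
  35^0=1  35^1=35  35^2=4  35^3=29  35^4=16  35^5=5
  35^6=27  35^7=20  35^8=34  35^9=6  35^10=25  35^11=24
  35^12=26  35^13=22  35^14=30  35^15=14  35^16=9  35^17=19
  35^18=36  35^19=2  35^20=33  35^21=8  35^22=21  35^23=32
  35^24=10  35^25=17  35^26=3  35^27=31  35^28=12  35^29=13
  35^30=11
So 35^30 ≡ 11 (mod 37), giving x = 30.

30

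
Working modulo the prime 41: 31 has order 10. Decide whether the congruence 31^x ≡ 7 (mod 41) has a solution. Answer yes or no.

no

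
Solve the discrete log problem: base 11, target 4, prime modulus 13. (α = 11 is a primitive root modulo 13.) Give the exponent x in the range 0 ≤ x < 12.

2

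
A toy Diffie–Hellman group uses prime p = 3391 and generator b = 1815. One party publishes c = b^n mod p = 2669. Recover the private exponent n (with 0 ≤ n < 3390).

659

Baby-step giant-step with m = ceil(sqrt(3390)) = 59.
Baby table (1815^j mod 3391 for j=0..58):
  0:1  1:1815  2:1564  3:393  4:1185  5:881  6:1854  7:1138
  8:351  9:2948  10:3013  11:2303  12:2233  13:650  14:3073  15:2691
  16:1125  17:493  18:2962  19:1295  20:462  21:953  22:285  23:1843
  24:1519  25:102  26:2016  27:151  28:2785  29:2185  30:1696  31:2603
  32:782  33:1892  34:2288  35:2136  36:927  37:569  38:1871  39:1474
  40:3202  41:2847  42:2812  43:325  44:3232  45:3041  46:2258  47:1942
  48:1481  49:2343  50:231  51:2172  52:1838  53:2617  54:2455  55:51
  56:1008  57:1771  58:3088
Giant step factor: 1815^(-59) ≡ 478 (mod 3391).
Scan 2669·478^i mod 3391 for i = 0, 1, …:
  i=0: 2669   i=1: 766   i=2: 3311   i=3: 2452
  i=4: 2161   i=5: 2094   i=6: 587   i=7: 2524
  i=8: 2667   i=9: 3201   i=10: 737   i=11: 3013
Match at i=11, j=10: n = 11·59 + 10 = 659.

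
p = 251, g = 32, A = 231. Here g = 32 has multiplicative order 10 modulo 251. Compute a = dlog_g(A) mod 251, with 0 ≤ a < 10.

Successive powers of 32 modulo 251:
  32^0=1  32^1=32  32^2=20  32^3=138  32^4=149  32^5=250
  32^6=219  32^7=231
So 32^7 ≡ 231 (mod 251), giving a = 7.

7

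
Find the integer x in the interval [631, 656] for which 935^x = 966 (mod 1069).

635

Compute 935^631 mod 1069 = 704, then multiply by 935 repeatedly:
  935^631=704  935^632=805  935^633=99  935^634=631  935^635=966
Found 966 at exponent 635.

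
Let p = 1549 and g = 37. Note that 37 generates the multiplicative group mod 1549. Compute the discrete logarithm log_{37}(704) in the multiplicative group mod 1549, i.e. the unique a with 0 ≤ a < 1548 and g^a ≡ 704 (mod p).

714

Baby-step giant-step with m = ceil(sqrt(1548)) = 40.
Baby table (37^j mod 1549 for j=0..39):
  0:1  1:37  2:1369  3:1085  4:1420  5:1423  6:1534  7:994
  8:1151  9:764  10:386  11:341  12:225  13:580  14:1323  15:932
  16:406  17:1081  18:1272  19:594  20:292  21:1510  22:106  23:824
  24:1057  25:384  26:267  27:585  28:1508  29:32  30:1184  31:436
  32:642  33:519  34:615  35:1069  36:828  37:1205  38:1213  39:1509
Giant step factor: 37^(-40) ≡ 449 (mod 1549).
Scan 704·449^i mod 1549 for i = 0, 1, …:
  i=0: 704   i=1: 100   i=2: 1528   i=3: 1414
  i=4: 1345   i=5: 1344   i=6: 895   i=7: 664
  i=8: 728   i=9: 33     …   i=16: 612
  i=17: 615
Match at i=17, j=34: a = 17·40 + 34 = 714.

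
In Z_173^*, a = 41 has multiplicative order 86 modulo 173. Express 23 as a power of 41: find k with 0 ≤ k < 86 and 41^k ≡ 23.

Baby-step giant-step with m = ceil(sqrt(86)) = 10.
Baby table (41^j mod 173 for j=0..9):
  0:1  1:41  2:124  3:67  4:152  5:4  6:164  7:150
  8:95  9:89
Giant step factor: 41^(-10) ≡ 119 (mod 173).
Scan 23·119^i mod 173 for i = 0, 1, …:
  i=0: 23   i=1: 142   i=2: 117   i=3: 83
  i=4: 16   i=5: 1
Match at i=5, j=0: k = 5·10 + 0 = 50.

50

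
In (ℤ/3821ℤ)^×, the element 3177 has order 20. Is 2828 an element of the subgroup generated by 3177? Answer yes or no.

no

⟨3177⟩ has order 20; its elements mod 3821 are {1, 89, 279, 376, 644, 925, 1421, 1737, 1753, 1905, 1916, 2068, 2084, 2400, 2896, 3177, 3445, 3542, 3732, 3820}.
2828 is not in this set.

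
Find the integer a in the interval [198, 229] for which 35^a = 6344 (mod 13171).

214

Compute 35^198 mod 13171 = 9966, then multiply by 35 repeatedly:
  35^198=9966  35^199=6364  35^200=12004  35^201=11839  35^202=6064
  35^203=1504  35^204=13127  35^205=11631  35^206=11955  35^207=10124
  35^208=11894  35^209=7989  35^210=3024  35^211=472  35^212=3349
  35^213=11847  35^214=6344
Found 6344 at exponent 214.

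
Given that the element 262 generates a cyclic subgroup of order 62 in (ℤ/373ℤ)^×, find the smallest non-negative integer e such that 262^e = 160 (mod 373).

Baby-step giant-step with m = ceil(sqrt(62)) = 8.
Baby table (262^j mod 373 for j=0..7):
  0:1  1:262  2:12  3:160  4:144  5:55  6:236  7:287
Giant step factor: 262^(-8) ≡ 346 (mod 373).
Scan 160·346^i mod 373 for i = 0, 1, …:
  i=0: 160
Match at i=0, j=3: e = 0·8 + 3 = 3.

3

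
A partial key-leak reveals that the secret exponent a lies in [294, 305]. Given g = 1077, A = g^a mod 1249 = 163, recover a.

Compute 1077^294 mod 1249 = 1057, then multiply by 1077 repeatedly:
  1077^294=1057  1077^295=550  1077^296=324  1077^297=477  1077^298=390
  1077^299=366  1077^300=747  1077^301=163
Found 163 at exponent 301.

301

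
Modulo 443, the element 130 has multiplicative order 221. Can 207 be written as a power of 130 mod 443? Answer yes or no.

207 ∈ ⟨130⟩ iff 207^221 ≡ 1 (mod 443), since |⟨130⟩| = 221.
207^221 mod 443 = 442.
Since 442 ≠ 1, 207 does not lie in the subgroup.

no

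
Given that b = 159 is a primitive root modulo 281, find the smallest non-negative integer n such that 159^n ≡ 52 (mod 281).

67

Baby-step giant-step with m = ceil(sqrt(280)) = 17.
Baby table (159^j mod 281 for j=0..16):
  0:1  1:159  2:272  3:255  4:81  5:234  6:114  7:142
  8:98  9:127  10:242  11:262  12:70  13:171  14:213  15:147
  16:50
Giant step factor: 159^(-17) ≡ 24 (mod 281).
Scan 52·24^i mod 281 for i = 0, 1, …:
  i=0: 52   i=1: 124   i=2: 166   i=3: 50
Match at i=3, j=16: n = 3·17 + 16 = 67.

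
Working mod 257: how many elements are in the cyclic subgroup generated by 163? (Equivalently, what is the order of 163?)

The order of 163 must divide p − 1 = 256 = 2^8.
Divisors: 1, 2, 4, 8, 16, 32, 64, 128, 256.
Check each in increasing order: 163^1 ≡ 163;  163^2 ≡ 98;  163^4 ≡ 95;  163^8 ≡ 30;  163^16 ≡ 129;  163^32 ≡ 193;  163^64 ≡ 241;  163^128 ≡ 256;  163^256 ≡ 1.
Smallest exponent giving 1 is 256.

256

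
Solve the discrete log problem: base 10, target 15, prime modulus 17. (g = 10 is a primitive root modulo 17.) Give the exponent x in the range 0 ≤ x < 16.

2

Successive powers of 10 modulo 17:
  10^0=1  10^1=10  10^2=15
So 10^2 ≡ 15 (mod 17), giving x = 2.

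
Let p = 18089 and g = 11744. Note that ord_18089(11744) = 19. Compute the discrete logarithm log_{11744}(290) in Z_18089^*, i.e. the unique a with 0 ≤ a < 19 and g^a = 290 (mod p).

10

Successive powers of 11744 modulo 18089:
  11744^0=1  11744^1=11744  11744^2=11000  11744^3=10451  11744^4=2679  11744^5=5405
  11744^6=2019  11744^7=14546  11744^8=13797  11744^9=8795  11744^10=290
So 11744^10 ≡ 290 (mod 18089), giving a = 10.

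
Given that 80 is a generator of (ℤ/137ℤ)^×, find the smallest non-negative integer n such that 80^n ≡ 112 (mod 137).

Baby-step giant-step with m = ceil(sqrt(136)) = 12.
Baby table (80^j mod 137 for j=0..11):
  0:1  1:80  2:98  3:31  4:14  5:24  6:2  7:23
  8:59  9:62  10:28  11:48
Giant step factor: 80^(-12) ≡ 103 (mod 137).
Scan 112·103^i mod 137 for i = 0, 1, …:
  i=0: 112   i=1: 28
Match at i=1, j=10: n = 1·12 + 10 = 22.

22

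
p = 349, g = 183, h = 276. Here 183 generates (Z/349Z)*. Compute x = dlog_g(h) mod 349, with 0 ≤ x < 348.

Baby-step giant-step with m = ceil(sqrt(348)) = 19.
Baby table (183^j mod 349 for j=0..18):
  0:1  1:183  2:334  3:47  4:225  5:342  6:115  7:105
  8:20  9:170  10:49  11:242  12:312  13:209  14:206  15:6
  16:51  17:259  18:282
Giant step factor: 183^(-19) ≡ 220 (mod 349).
Scan 276·220^i mod 349 for i = 0, 1, …:
  i=0: 276   i=1: 343   i=2: 76   i=3: 317
  i=4: 289   i=5: 62   i=6: 29   i=7: 98
  i=8: 271   i=9: 290   i=10: 282
Match at i=10, j=18: x = 10·19 + 18 = 208.

208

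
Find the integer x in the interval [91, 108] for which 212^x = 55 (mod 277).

104

Compute 212^91 mod 277 = 11, then multiply by 212 repeatedly:
  212^91=11  212^92=116  212^93=216  212^94=87  212^95=162
  212^96=273  212^97=260  212^98=274  212^99=195  212^100=67
  212^101=77  212^102=258  212^103=127  212^104=55
Found 55 at exponent 104.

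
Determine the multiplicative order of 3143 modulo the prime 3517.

586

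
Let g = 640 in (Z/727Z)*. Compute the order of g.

726

The order of 640 must divide p − 1 = 726 = 2 · 3 · 11^2.
Divisors: 1, 2, 3, 6, 11, 22, 33, 66, 121, 242, 363, 726.
Check each in increasing order: 640^1 ≡ 640;  640^2 ≡ 299;  640^3 ≡ 159;  640^6 ≡ 563;  640^11 ≡ 351;  640^22 ≡ 338;  640^33 ≡ 137;  640^66 ≡ 594;  640^121 ≡ 446;  640^242 ≡ 445;  640^363 ≡ 726;  640^726 ≡ 1.
Smallest exponent giving 1 is 726.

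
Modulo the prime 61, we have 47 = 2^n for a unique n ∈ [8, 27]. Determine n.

Compute 2^8 mod 61 = 12, then multiply by 2 repeatedly:
  2^8=12  2^9=24  2^10=48  2^11=35  2^12=9
  2^13=18  2^14=36  2^15=11  2^16=22  2^17=44
  2^18=27  2^19=54  2^20=47
Found 47 at exponent 20.

20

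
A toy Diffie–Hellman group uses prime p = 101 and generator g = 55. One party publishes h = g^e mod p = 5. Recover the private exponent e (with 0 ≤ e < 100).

Baby-step giant-step with m = ceil(sqrt(100)) = 10.
Baby table (55^j mod 101 for j=0..9):
  0:1  1:55  2:96  3:28  4:25  5:62  6:77  7:94
  8:19  9:35
Giant step factor: 55^(-10) ≡ 17 (mod 101).
Scan 5·17^i mod 101 for i = 0, 1, …:
  i=0: 5   i=1: 85   i=2: 31   i=3: 22
  i=4: 71   i=5: 96
Match at i=5, j=2: e = 5·10 + 2 = 52.

52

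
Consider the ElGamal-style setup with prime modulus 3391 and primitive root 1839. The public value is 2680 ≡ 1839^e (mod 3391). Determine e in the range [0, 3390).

Baby-step giant-step with m = ceil(sqrt(3390)) = 59.
Baby table (1839^j mod 3391 for j=0..58):
  0:1  1:1839  2:1094  3:1003  4:3204  5:1989  6:2273  7:2335
  8:1059  9:1067  10:2215  11:794  12:2036  13:540  14:2888  15:726
  16:2451  17:750  18:2504  19:3269  20:2839  21:2172  22:3101  23:2468
  24:1494  25:756  26:3365  27:3051  28:2075  29:1050  30:1471  31:2542
  32:1940  33:328  34:2985  35:2777  36:57  37:3093  38:1320  39:2915
  40:2905  41:1470  42:703  43:846  44:2716  45:3172  46:788  47:1175
  48:758  49:261  50:1848  51:690  52:676  53:2058  54:306  55:3219
  56:2446  57:1728  58:425
Giant step factor: 1839^(-59) ≡ 235 (mod 3391).
Scan 2680·235^i mod 3391 for i = 0, 1, …:
  i=0: 2680   i=1: 2465   i=2: 2805   i=3: 1321
  i=4: 1854   i=5: 1642   i=6: 2687   i=7: 719
  i=8: 2806   i=9: 1556     …   i=40: 3249
  i=41: 540
Match at i=41, j=13: e = 41·59 + 13 = 2432.

2432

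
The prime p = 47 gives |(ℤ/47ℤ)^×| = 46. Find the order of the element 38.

46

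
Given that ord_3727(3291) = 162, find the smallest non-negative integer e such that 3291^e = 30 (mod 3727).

Baby-step giant-step with m = ceil(sqrt(162)) = 13.
Baby table (3291^j mod 3727 for j=0..12):
  0:1  1:3291  2:19  3:2897  4:361  5:2865  6:3132  7:2257
  8:3603  9:1886  10:1371  11:2291  12:3687
Giant step factor: 3291^(-13) ≡ 2021 (mod 3727).
Scan 30·2021^i mod 3727 for i = 0, 1, …:
  i=0: 30   i=1: 998   i=2: 651   i=3: 40
  i=4: 2573   i=5: 868   i=6: 2538   i=7: 946
  i=8: 3642   i=9: 3384   i=10: 19
Match at i=10, j=2: e = 10·13 + 2 = 132.

132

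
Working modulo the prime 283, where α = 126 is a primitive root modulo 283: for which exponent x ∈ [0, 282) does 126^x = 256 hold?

150

Baby-step giant-step with m = ceil(sqrt(282)) = 17.
Baby table (126^j mod 283 for j=0..16):
  0:1  1:126  2:28  3:132  4:218  5:17  6:161  7:193
  8:263  9:27  10:6  11:190  12:168  13:226  14:176  15:102
  16:117
Giant step factor: 126^(-17) ≡ 98 (mod 283).
Scan 256·98^i mod 283 for i = 0, 1, …:
  i=0: 256   i=1: 184   i=2: 203   i=3: 84
  i=4: 25   i=5: 186   i=6: 116   i=7: 48
  i=8: 176
Match at i=8, j=14: x = 8·17 + 14 = 150.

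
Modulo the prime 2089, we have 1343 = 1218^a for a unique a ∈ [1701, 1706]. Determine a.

Compute 1218^1701 mod 2089 = 395, then multiply by 1218 repeatedly:
  1218^1701=395  1218^1702=640  1218^1703=323  1218^1704=682  1218^1705=1343
Found 1343 at exponent 1705.

1705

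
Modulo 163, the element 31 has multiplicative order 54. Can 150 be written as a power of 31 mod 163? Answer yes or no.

yes

150 ∈ ⟨31⟩ iff 150^54 ≡ 1 (mod 163), since |⟨31⟩| = 54.
150^54 mod 163 = 1.
Since 1 = 1, 150 lies in the subgroup.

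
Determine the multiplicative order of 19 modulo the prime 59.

29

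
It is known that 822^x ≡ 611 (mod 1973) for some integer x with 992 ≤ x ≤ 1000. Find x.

Compute 822^992 mod 1973 = 560, then multiply by 822 repeatedly:
  822^992=560  822^993=611
Found 611 at exponent 993.

993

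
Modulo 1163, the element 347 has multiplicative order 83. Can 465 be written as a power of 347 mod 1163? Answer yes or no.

465 ∈ ⟨347⟩ iff 465^83 ≡ 1 (mod 1163), since |⟨347⟩| = 83.
465^83 mod 1163 = 285.
Since 285 ≠ 1, 465 does not lie in the subgroup.

no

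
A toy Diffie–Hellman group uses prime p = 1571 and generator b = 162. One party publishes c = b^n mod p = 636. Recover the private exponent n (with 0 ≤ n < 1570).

1107

Baby-step giant-step with m = ceil(sqrt(1570)) = 40.
Baby table (162^j mod 1571 for j=0..39):
  0:1  1:162  2:1108  3:402  4:713  5:823  6:1362  7:704
  8:936  9:816  10:228  11:803  12:1264  13:538  14:751  15:695
  16:1049  17:270  18:1323  19:670  20:141  21:848  22:699  23:126
  24:1560  25:1360  26:380  27:291  28:12  29:373  30:728  31:111
  32:701  33:450  34:634  35:593  36:235  37:366  38:1165  39:210
Giant step factor: 162^(-40) ≡ 1371 (mod 1571).
Scan 636·1371^i mod 1571 for i = 0, 1, …:
  i=0: 636   i=1: 51   i=2: 797   i=3: 842
  i=4: 1268   i=5: 902   i=6: 265   i=7: 414
  i=8: 463   i=9: 89     …   i=26: 949
  i=27: 291
Match at i=27, j=27: n = 27·40 + 27 = 1107.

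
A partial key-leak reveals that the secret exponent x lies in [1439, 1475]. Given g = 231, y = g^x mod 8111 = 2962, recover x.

1439

Compute 231^1439 mod 8111 = 2962, then multiply by 231 repeatedly:
  231^1439=2962
Found 2962 at exponent 1439.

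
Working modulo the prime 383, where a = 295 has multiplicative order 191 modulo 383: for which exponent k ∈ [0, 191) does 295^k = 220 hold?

161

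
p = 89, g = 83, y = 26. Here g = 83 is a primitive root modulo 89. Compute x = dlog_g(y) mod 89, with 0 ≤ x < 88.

67

Baby-step giant-step with m = ceil(sqrt(88)) = 10.
Baby table (83^j mod 89 for j=0..9):
  0:1  1:83  2:36  3:51  4:50  5:56  6:20  7:58
  8:8  9:41
Giant step factor: 83^(-10) ≡ 17 (mod 89).
Scan 26·17^i mod 89 for i = 0, 1, …:
  i=0: 26   i=1: 86   i=2: 38   i=3: 23
  i=4: 35   i=5: 61   i=6: 58
Match at i=6, j=7: x = 6·10 + 7 = 67.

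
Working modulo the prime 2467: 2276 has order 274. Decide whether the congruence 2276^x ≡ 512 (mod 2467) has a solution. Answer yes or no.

512 ∈ ⟨2276⟩ iff 512^274 ≡ 1 (mod 2467), since |⟨2276⟩| = 274.
512^274 mod 2467 = 1.
Since 1 = 1, 512 lies in the subgroup.

yes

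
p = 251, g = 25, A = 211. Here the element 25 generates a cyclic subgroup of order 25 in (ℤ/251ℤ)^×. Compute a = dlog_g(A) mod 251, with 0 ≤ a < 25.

Successive powers of 25 modulo 251:
  25^0=1  25^1=25  25^2=123  25^3=63  25^4=69  25^5=219
  25^6=204  25^7=80  25^8=243  25^9=51  25^10=20  25^11=249
  25^12=201  25^13=5  25^14=125  25^15=113  25^16=64  25^17=94
  25^18=91  25^19=16  25^20=149  25^21=211
So 25^21 ≡ 211 (mod 251), giving a = 21.

21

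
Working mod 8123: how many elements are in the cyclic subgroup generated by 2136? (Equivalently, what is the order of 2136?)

The order of 2136 must divide p − 1 = 8122 = 2 · 31 · 131.
Divisors: 1, 2, 31, 62, 131, 262, 4061, 8122.
Check each in increasing order: 2136^1 ≡ 2136;  2136^2 ≡ 5493;  2136^31 ≡ 133;  2136^62 ≡ 1443;  2136^131 ≡ 2560;  2136^262 ≡ 6462;  2136^4061 ≡ 1.
Smallest exponent giving 1 is 4061.

4061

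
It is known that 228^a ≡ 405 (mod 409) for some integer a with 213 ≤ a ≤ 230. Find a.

Compute 228^213 mod 409 = 61, then multiply by 228 repeatedly:
  228^213=61  228^214=2  228^215=47  228^216=82  228^217=291
  228^218=90  228^219=70  228^220=9  228^221=7  228^222=369
  228^223=287  228^224=405
Found 405 at exponent 224.

224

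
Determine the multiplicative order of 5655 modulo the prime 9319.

The order of 5655 must divide p − 1 = 9318 = 2 · 3 · 1553.
Divisors: 1, 2, 3, 6, 1553, 3106, 4659, 9318.
Check each in increasing order: 5655^1 ≡ 5655;  5655^2 ≡ 5536;  5655^3 ≡ 3559;  5655^6 ≡ 1960;  5655^1553 ≡ 9318;  5655^3106 ≡ 1.
Smallest exponent giving 1 is 3106.

3106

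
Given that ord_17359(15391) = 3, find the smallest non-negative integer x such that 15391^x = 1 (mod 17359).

0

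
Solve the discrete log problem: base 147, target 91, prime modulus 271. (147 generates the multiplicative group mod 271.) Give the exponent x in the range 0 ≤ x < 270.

227

Baby-step giant-step with m = ceil(sqrt(270)) = 17.
Baby table (147^j mod 271 for j=0..16):
  0:1  1:147  2:200  3:132  4:163  5:113  6:80  7:107
  8:11  9:262  10:32  11:97  12:167  13:159  14:67  15:93
  16:121
Giant step factor: 147^(-17) ≡ 52 (mod 271).
Scan 91·52^i mod 271 for i = 0, 1, …:
  i=0: 91   i=1: 125   i=2: 267   i=3: 63
  i=4: 24   i=5: 164   i=6: 127   i=7: 100
  i=8: 51   i=9: 213   i=10: 236   i=11: 77
  i=12: 210   i=13: 80
Match at i=13, j=6: x = 13·17 + 6 = 227.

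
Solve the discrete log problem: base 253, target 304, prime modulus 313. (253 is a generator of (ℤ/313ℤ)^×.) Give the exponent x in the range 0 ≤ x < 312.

Baby-step giant-step with m = ceil(sqrt(312)) = 18.
Baby table (253^j mod 313 for j=0..17):
  0:1  1:253  2:157  3:283  4:235  5:298  6:274  7:149
  8:137  9:231  10:225  11:272  12:269  13:136  14:291  15:68
  16:302  17:34
Giant step factor: 253^(-18) ≡ 199 (mod 313).
Scan 304·199^i mod 313 for i = 0, 1, …:
  i=0: 304   i=1: 87   i=2: 98   i=3: 96
  i=4: 11   i=5: 311   i=6: 228   i=7: 300
  i=8: 230   i=9: 72   i=10: 243   i=11: 155
  i=12: 171   i=13: 225
Match at i=13, j=10: x = 13·18 + 10 = 244.

244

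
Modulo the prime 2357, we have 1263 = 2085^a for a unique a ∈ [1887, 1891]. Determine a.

Compute 2085^1887 mod 2357 = 2098, then multiply by 2085 repeatedly:
  2085^1887=2098  2085^1888=2095  2085^1889=554  2085^1890=160  2085^1891=1263
Found 1263 at exponent 1891.

1891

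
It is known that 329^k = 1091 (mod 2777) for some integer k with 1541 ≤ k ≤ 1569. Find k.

1549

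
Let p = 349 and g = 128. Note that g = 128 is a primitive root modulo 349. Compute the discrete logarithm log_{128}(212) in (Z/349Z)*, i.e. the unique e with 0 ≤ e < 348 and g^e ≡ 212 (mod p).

143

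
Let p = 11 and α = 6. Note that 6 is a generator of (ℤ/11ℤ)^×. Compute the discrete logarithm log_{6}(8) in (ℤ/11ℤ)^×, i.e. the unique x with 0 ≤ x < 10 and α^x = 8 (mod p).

Successive powers of 6 modulo 11:
  6^0=1  6^1=6  6^2=3  6^3=7  6^4=9  6^5=10
  6^6=5  6^7=8
So 6^7 ≡ 8 (mod 11), giving x = 7.

7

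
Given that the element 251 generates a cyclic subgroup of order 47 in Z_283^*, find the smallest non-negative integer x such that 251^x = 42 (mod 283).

8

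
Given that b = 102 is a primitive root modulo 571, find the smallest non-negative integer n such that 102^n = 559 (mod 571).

Baby-step giant-step with m = ceil(sqrt(570)) = 24.
Baby table (102^j mod 571 for j=0..23):
  0:1  1:102  2:126  3:290  4:459  5:567  6:163  7:67
  8:553  9:448  10:16  11:490  12:303  13:72  14:492  15:507
  16:324  17:501  18:283  19:316  20:256  21:417  22:280  23:10
Giant step factor: 102^(-24) ≡ 117 (mod 571).
Scan 559·117^i mod 571 for i = 0, 1, …:
  i=0: 559   i=1: 309   i=2: 180   i=3: 504
  i=4: 155   i=5: 434   i=6: 530   i=7: 342
  i=8: 44   i=9: 9     …   i=14: 531
  i=15: 459
Match at i=15, j=4: n = 15·24 + 4 = 364.

364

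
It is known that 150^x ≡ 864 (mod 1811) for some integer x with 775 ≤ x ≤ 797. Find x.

Compute 150^775 mod 1811 = 259, then multiply by 150 repeatedly:
  150^775=259  150^776=819  150^777=1513  150^778=575  150^779=1133
  150^780=1527  150^781=864
Found 864 at exponent 781.

781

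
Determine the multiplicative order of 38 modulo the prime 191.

The order of 38 must divide p − 1 = 190 = 2 · 5 · 19.
Divisors: 1, 2, 5, 10, 19, 38, 95, 190.
Check each in increasing order: 38^1 ≡ 38;  38^2 ≡ 107;  38^5 ≡ 155;  38^10 ≡ 150;  38^19 ≡ 190;  38^38 ≡ 1.
Smallest exponent giving 1 is 38.

38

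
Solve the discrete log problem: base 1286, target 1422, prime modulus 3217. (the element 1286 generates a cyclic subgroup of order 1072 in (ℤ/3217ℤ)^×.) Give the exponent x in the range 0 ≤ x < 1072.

Baby-step giant-step with m = ceil(sqrt(1072)) = 33.
Baby table (1286^j mod 3217 for j=0..32):
  0:1  1:1286  2:258  3:437  4:2224  5:151  6:1166  7:354
  8:1647  9:1256  10:282  11:2348  12:1982  13:988  14:3070  15:761
  16:678  17:101  18:1206  19:322  20:2316  21:2651  22:2383  23:1954
  24:367  25:2280  26:1393  27:2746  28:2307  29:728  30:61  31:1238
  32:2870
Giant step factor: 1286^(-33) ≡ 248 (mod 3217).
Scan 1422·248^i mod 3217 for i = 0, 1, …:
  i=0: 1422   i=1: 2003   i=2: 1326   i=3: 714
  i=4: 137   i=5: 1806   i=6: 725   i=7: 2865
  i=8: 2780   i=9: 1002     …   i=23: 684
  i=24: 2348
Match at i=24, j=11: x = 24·33 + 11 = 803.

803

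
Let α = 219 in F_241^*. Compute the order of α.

The order of 219 must divide p − 1 = 240 = 2^4 · 3 · 5.
Divisors: 1, 2, 3, 4, 5, 6, 8, 10, 12, 15, 16, 20, 24, 30, 40, 48, 60, 80, 120, 240.
Check each in increasing order: 219^1 ≡ 219;  219^2 ≡ 2;  219^3 ≡ 197;  219^4 ≡ 4;  219^5 ≡ 153;  219^6 ≡ 8;  219^8 ≡ 16;  219^10 ≡ 32;  219^12 ≡ 64;  219^15 ≡ 76;  219^16 ≡ 15;  219^20 ≡ 60;  219^24 ≡ 240;  219^30 ≡ 233;  219^40 ≡ 226;  219^48 ≡ 1.
Smallest exponent giving 1 is 48.

48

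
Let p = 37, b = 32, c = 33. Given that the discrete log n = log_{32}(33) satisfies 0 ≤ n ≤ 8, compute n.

4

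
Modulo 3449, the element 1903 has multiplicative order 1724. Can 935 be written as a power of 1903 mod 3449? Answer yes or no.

no

935 ∈ ⟨1903⟩ iff 935^1724 ≡ 1 (mod 3449), since |⟨1903⟩| = 1724.
935^1724 mod 3449 = 3448.
Since 3448 ≠ 1, 935 does not lie in the subgroup.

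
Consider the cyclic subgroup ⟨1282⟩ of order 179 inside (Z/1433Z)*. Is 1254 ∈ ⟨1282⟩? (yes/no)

1254 ∈ ⟨1282⟩ iff 1254^179 ≡ 1 (mod 1433), since |⟨1282⟩| = 179.
1254^179 mod 1433 = 1.
Since 1 = 1, 1254 lies in the subgroup.

yes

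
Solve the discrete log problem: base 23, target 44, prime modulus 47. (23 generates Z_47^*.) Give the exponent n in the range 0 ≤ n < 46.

Baby-step giant-step with m = ceil(sqrt(46)) = 7.
Baby table (23^j mod 47 for j=0..6):
  0:1  1:23  2:12  3:41  4:3  5:22  6:36
Giant step factor: 23^(-7) ≡ 13 (mod 47).
Scan 44·13^i mod 47 for i = 0, 1, …:
  i=0: 44   i=1: 8   i=2: 10   i=3: 36
Match at i=3, j=6: n = 3·7 + 6 = 27.

27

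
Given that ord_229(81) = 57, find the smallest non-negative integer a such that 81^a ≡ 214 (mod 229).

9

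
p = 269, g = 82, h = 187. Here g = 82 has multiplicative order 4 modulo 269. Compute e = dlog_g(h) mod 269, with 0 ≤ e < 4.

3

Successive powers of 82 modulo 269:
  82^0=1  82^1=82  82^2=268  82^3=187
So 82^3 ≡ 187 (mod 269), giving e = 3.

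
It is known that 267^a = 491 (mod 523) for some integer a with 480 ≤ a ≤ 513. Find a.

Compute 267^480 mod 523 = 138, then multiply by 267 repeatedly:
  267^480=138  267^481=236  267^482=252  267^483=340  267^484=301
  267^485=348  267^486=345  267^487=67  267^488=107  267^489=327
  267^490=491
Found 491 at exponent 490.

490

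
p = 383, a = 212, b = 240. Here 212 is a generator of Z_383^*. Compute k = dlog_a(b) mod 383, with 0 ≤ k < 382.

Successive powers of 212 modulo 383:
  212^0=1  212^1=212  212^2=133  212^3=237  212^4=71  212^5=115
  212^6=251  212^7=358  212^8=62  212^9=122  212^10=203  212^11=140
  212^12=189  212^13=236  212^14=242  212^15=365  212^16=14  212^17=287
  212^18=330  212^19=254  212^20=228  212^21=78  212^22=67  212^23=33
  212^24=102  212^25=176  212^26=161  212^27=45  212^28=348  212^29=240
So 212^29 ≡ 240 (mod 383), giving k = 29.

29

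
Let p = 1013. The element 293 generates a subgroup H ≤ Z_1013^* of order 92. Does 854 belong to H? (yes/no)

854 ∈ ⟨293⟩ iff 854^92 ≡ 1 (mod 1013), since |⟨293⟩| = 92.
854^92 mod 1013 = 1.
Since 1 = 1, 854 lies in the subgroup.

yes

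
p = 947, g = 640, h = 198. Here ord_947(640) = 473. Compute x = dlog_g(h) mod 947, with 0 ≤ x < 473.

128

Baby-step giant-step with m = ceil(sqrt(473)) = 22.
Baby table (640^j mod 947 for j=0..21):
  0:1  1:640  2:496  3:195  4:743  5:126  6:145  7:941
  8:895  9:812  10:724  11:277  12:191  13:77  14:36  15:312
  16:810  17:391  18:232  19:748  20:485  21:731
Giant step factor: 640^(-22) ≡ 904 (mod 947).
Scan 198·904^i mod 947 for i = 0, 1, …:
  i=0: 198   i=1: 9   i=2: 560   i=3: 542
  i=4: 369   i=5: 232
Match at i=5, j=18: x = 5·22 + 18 = 128.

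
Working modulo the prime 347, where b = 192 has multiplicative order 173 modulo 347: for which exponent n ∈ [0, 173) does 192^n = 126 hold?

168

Baby-step giant-step with m = ceil(sqrt(173)) = 14.
Baby table (192^j mod 347 for j=0..13):
  0:1  1:192  2:82  3:129  4:131  5:168  6:332  7:243
  8:158  9:147  10:117  11:256  12:225  13:172
Giant step factor: 192^(-14) ≡ 100 (mod 347).
Scan 126·100^i mod 347 for i = 0, 1, …:
  i=0: 126   i=1: 108   i=2: 43   i=3: 136
  i=4: 67   i=5: 107   i=6: 290   i=7: 199
  i=8: 121   i=9: 302   i=10: 11   i=11: 59
  i=12: 1
Match at i=12, j=0: n = 12·14 + 0 = 168.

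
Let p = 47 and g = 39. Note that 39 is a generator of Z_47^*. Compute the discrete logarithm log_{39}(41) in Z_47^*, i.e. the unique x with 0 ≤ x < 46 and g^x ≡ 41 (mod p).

Baby-step giant-step with m = ceil(sqrt(46)) = 7.
Baby table (39^j mod 47 for j=0..6):
  0:1  1:39  2:17  3:5  4:7  5:38  6:25
Giant step factor: 39^(-7) ≡ 43 (mod 47).
Scan 41·43^i mod 47 for i = 0, 1, …:
  i=0: 41   i=1: 24   i=2: 45   i=3: 8
  i=4: 15   i=5: 34   i=6: 5
Match at i=6, j=3: x = 6·7 + 3 = 45.

45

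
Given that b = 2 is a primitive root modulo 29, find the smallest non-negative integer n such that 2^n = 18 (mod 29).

Successive powers of 2 modulo 29:
  2^0=1  2^1=2  2^2=4  2^3=8  2^4=16  2^5=3
  2^6=6  2^7=12  2^8=24  2^9=19  2^10=9  2^11=18
So 2^11 ≡ 18 (mod 29), giving n = 11.

11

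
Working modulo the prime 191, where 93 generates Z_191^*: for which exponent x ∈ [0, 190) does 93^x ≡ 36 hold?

180

Baby-step giant-step with m = ceil(sqrt(190)) = 14.
Baby table (93^j mod 191 for j=0..13):
  0:1  1:93  2:54  3:56  4:51  5:159  6:80  7:182
  8:118  9:87  10:69  11:114  12:97  13:44
Giant step factor: 93^(-14) ≡ 158 (mod 191).
Scan 36·158^i mod 191 for i = 0, 1, …:
  i=0: 36   i=1: 149   i=2: 49   i=3: 102
  i=4: 72   i=5: 107   i=6: 98   i=7: 13
  i=8: 144   i=9: 23   i=10: 5   i=11: 26
  i=12: 97
Match at i=12, j=12: x = 12·14 + 12 = 180.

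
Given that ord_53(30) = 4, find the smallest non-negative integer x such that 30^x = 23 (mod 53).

3

Successive powers of 30 modulo 53:
  30^0=1  30^1=30  30^2=52  30^3=23
So 30^3 ≡ 23 (mod 53), giving x = 3.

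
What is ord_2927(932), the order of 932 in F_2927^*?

1463

The order of 932 must divide p − 1 = 2926 = 2 · 7 · 11 · 19.
Divisors: 1, 2, 7, 11, 14, 19, 22, 38, 77, 133, 154, 209, 266, 418, 1463, 2926.
Check each in increasing order: 932^1 ≡ 932;  932^2 ≡ 2232;  932^7 ≡ 357;  932^11 ≡ 1574;  932^14 ≡ 1588;  932^19 ≡ 2882;  932^22 ≡ 1234;  932^38 ≡ 2025;  932^77 ≡ 1527;  932^133 ≡ 1525;  932^154 ≡ 1837;  932^209 ≡ 2508;  932^266 ≡ 1587;  932^418 ≡ 2868;  932^1463 ≡ 1.
Smallest exponent giving 1 is 1463.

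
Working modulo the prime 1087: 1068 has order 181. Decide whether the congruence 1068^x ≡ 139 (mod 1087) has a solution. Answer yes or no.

yes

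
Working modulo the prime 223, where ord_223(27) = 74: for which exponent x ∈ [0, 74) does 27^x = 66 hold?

22

Baby-step giant-step with m = ceil(sqrt(74)) = 9.
Baby table (27^j mod 223 for j=0..8):
  0:1  1:27  2:60  3:59  4:32  5:195  6:136  7:104
  8:132
Giant step factor: 27^(-9) ≡ 167 (mod 223).
Scan 66·167^i mod 223 for i = 0, 1, …:
  i=0: 66   i=1: 95   i=2: 32
Match at i=2, j=4: x = 2·9 + 4 = 22.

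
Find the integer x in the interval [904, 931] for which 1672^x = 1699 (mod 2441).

928

Compute 1672^904 mod 2441 = 809, then multiply by 1672 repeatedly:
  1672^904=809  1672^905=334  1672^906=1900  1672^907=1059  1672^908=923
  1672^909=544  1672^910=1516  1672^911=994  1672^912=2088  1672^913=506
  1672^914=1446  1672^915=1122  1672^916=1296  1672^917=1745  1672^918=645
  1672^919=1959  1672^920=2067  1672^921=2009  1672^922=232  1672^923=2226
  1672^924=1788  1672^925=1752  1672^926=144  1672^927=1550  1672^928=1699
Found 1699 at exponent 928.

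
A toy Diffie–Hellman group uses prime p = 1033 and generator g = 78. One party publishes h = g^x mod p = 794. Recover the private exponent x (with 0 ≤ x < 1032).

701

Baby-step giant-step with m = ceil(sqrt(1032)) = 33.
Baby table (78^j mod 1033 for j=0..32):
  0:1  1:78  2:919  3:405  4:600  5:315  6:811  7:245
  8:516  9:994  10:57  11:314  12:733  13:359  14:111  15:394
  16:775  17:536  18:488  19:876  20:150  21:337  22:461  23:836
  24:129  25:765  26:789  27:595  28:958  29:348  30:286  31:615
  32:452
Giant step factor: 78^(-33) ≡ 424 (mod 1033).
Scan 794·424^i mod 1033 for i = 0, 1, …:
  i=0: 794   i=1: 931   i=2: 138   i=3: 664
  i=4: 560   i=5: 883   i=6: 446   i=7: 65
  i=8: 702   i=9: 144     …   i=20: 966
  i=21: 516
Match at i=21, j=8: x = 21·33 + 8 = 701.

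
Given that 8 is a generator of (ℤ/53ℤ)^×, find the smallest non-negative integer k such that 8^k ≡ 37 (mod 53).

Successive powers of 8 modulo 53:
  8^0=1  8^1=8  8^2=11  8^3=35  8^4=15  8^5=14
  8^6=6  8^7=48  8^8=13  8^9=51  8^10=37
So 8^10 ≡ 37 (mod 53), giving k = 10.

10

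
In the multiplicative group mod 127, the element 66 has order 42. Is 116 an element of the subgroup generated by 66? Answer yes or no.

no

116 ∈ ⟨66⟩ iff 116^42 ≡ 1 (mod 127), since |⟨66⟩| = 42.
116^42 mod 127 = 19.
Since 19 ≠ 1, 116 does not lie in the subgroup.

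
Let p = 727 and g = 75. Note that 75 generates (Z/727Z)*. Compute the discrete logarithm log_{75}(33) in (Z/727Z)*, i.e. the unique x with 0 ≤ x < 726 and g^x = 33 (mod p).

Baby-step giant-step with m = ceil(sqrt(726)) = 27.
Baby table (75^j mod 727 for j=0..26):
  0:1  1:75  2:536  3:215  4:131  5:374  6:424  7:539
  8:440  9:285  10:292  11:90  12:207  13:258  14:448  15:158
  16:218  17:356  18:528  19:342  20:205  21:108  22:103  23:455
  24:683  25:335  26:407
Giant step factor: 75^(-27) ≡ 323 (mod 727).
Scan 33·323^i mod 727 for i = 0, 1, …:
  i=0: 33   i=1: 481   i=2: 512   i=3: 347
  i=4: 123   i=5: 471   i=6: 190   i=7: 302
  i=8: 128   i=9: 632     …   i=14: 32
  i=15: 158
Match at i=15, j=15: x = 15·27 + 15 = 420.

420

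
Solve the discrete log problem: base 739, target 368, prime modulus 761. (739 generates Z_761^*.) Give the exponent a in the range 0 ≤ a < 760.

Baby-step giant-step with m = ceil(sqrt(760)) = 28.
Baby table (739^j mod 761 for j=0..27):
  0:1  1:739  2:484  3:6  4:629  5:621  6:36  7:730
  8:682  9:216  10:575  11:287  12:535  13:406  14:200  15:166
  16:153  17:439  18:235  19:157  20:351  21:649  22:181  23:584
  24:89  25:325  26:460  27:534
Giant step factor: 739^(-28) ≡ 745 (mod 761).
Scan 368·745^i mod 761 for i = 0, 1, …:
  i=0: 368   i=1: 200
Match at i=1, j=14: a = 1·28 + 14 = 42.

42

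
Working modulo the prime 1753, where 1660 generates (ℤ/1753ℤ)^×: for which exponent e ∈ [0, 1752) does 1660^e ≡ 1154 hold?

1212

Baby-step giant-step with m = ceil(sqrt(1752)) = 42.
Baby table (1660^j mod 1753 for j=0..41):
  0:1  1:1660  2:1637  3:270  4:1185  5:234  6:1027  7:904
  8:72  9:316  10:413  11:157  12:1176  13:1071  14:318  15:227
  16:1678  17:1716  18:1688  19:786  20:528  21:1733  22:107  23:567
  24:1612  25:842  26:579  27:496  28:1203  29:313  30:692  31:505
  32:366  33:1022  34:1369  35:652  36:719  37:1500  38:740  39:1300
  40:57  41:1711
Giant step factor: 1660^(-42) ≡ 802 (mod 1753).
Scan 1154·802^i mod 1753 for i = 0, 1, …:
  i=0: 1154   i=1: 1677   i=2: 403   i=3: 654
  i=4: 361   i=5: 277   i=6: 1276   i=7: 1353
  i=8: 1752   i=9: 951     …   i=27: 108
  i=28: 719
Match at i=28, j=36: e = 28·42 + 36 = 1212.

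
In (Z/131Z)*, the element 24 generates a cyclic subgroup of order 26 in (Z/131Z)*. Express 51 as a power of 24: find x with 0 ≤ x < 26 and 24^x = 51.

5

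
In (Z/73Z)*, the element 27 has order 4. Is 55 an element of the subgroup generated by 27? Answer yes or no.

no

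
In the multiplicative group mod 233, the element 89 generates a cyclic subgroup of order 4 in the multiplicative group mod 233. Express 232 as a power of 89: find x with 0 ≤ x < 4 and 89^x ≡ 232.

2

Successive powers of 89 modulo 233:
  89^0=1  89^1=89  89^2=232
So 89^2 ≡ 232 (mod 233), giving x = 2.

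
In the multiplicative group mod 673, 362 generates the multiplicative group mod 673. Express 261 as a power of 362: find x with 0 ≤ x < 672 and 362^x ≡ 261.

538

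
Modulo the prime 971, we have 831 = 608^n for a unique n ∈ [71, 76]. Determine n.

Compute 608^71 mod 971 = 831, then multiply by 608 repeatedly:
  608^71=831
Found 831 at exponent 71.

71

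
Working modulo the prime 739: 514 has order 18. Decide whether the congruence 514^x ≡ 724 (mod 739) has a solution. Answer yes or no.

⟨514⟩ has order 18; its elements mod 739 are {1, 15, 197, 225, 317, 320, 321, 358, 366, 373, 381, 418, 419, 422, 514, 542, 724, 738}.
724 is in this set.

yes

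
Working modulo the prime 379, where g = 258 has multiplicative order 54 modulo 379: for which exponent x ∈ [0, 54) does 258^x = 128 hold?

17

Baby-step giant-step with m = ceil(sqrt(54)) = 8.
Baby table (258^j mod 379 for j=0..7):
  0:1  1:258  2:239  3:264  4:271  5:182  6:339  7:292
Giant step factor: 258^(-8) ≡ 107 (mod 379).
Scan 128·107^i mod 379 for i = 0, 1, …:
  i=0: 128   i=1: 52   i=2: 258
Match at i=2, j=1: x = 2·8 + 1 = 17.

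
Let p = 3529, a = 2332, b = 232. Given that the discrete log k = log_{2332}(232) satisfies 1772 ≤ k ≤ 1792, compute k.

1774

Compute 2332^1772 mod 3529 = 2729, then multiply by 2332 repeatedly:
  2332^1772=2729  2332^1773=1241  2332^1774=232
Found 232 at exponent 1774.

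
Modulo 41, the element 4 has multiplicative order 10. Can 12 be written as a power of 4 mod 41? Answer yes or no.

no

12 ∈ ⟨4⟩ iff 12^10 ≡ 1 (mod 41), since |⟨4⟩| = 10.
12^10 mod 41 = 9.
Since 9 ≠ 1, 12 does not lie in the subgroup.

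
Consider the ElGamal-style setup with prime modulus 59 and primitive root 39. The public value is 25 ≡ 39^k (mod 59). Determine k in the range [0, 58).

Baby-step giant-step with m = ceil(sqrt(58)) = 8.
Baby table (39^j mod 59 for j=0..7):
  0:1  1:39  2:46  3:24  4:51  5:42  6:45  7:44
Giant step factor: 39^(-8) ≡ 12 (mod 59).
Scan 25·12^i mod 59 for i = 0, 1, …:
  i=0: 25   i=1: 5   i=2: 1
Match at i=2, j=0: k = 2·8 + 0 = 16.

16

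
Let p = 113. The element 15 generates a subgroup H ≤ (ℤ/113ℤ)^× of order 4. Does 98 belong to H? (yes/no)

yes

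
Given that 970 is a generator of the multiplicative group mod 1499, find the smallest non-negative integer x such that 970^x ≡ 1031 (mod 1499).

17

Baby-step giant-step with m = ceil(sqrt(1498)) = 39.
Baby table (970^j mod 1499 for j=0..38):
  0:1  1:970  2:1027  3:854  4:932  5:143  6:802  7:1458
  8:703  9:1364  10:962  11:762  12:133  13:96  14:182  15:1157
  16:1038  17:1031  18:237  19:543  20:561  21:33  22:531  23:913
  24:1200  25:776  26:222  27:983  28:146  29:714  30:42  31:267
  32:1162  33:1391  34:170  35:10  36:706  37:1276  38:1045
Giant step factor: 970^(-39) ≡ 1007 (mod 1499).
Scan 1031·1007^i mod 1499 for i = 0, 1, …:
  i=0: 1031
Match at i=0, j=17: x = 0·39 + 17 = 17.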